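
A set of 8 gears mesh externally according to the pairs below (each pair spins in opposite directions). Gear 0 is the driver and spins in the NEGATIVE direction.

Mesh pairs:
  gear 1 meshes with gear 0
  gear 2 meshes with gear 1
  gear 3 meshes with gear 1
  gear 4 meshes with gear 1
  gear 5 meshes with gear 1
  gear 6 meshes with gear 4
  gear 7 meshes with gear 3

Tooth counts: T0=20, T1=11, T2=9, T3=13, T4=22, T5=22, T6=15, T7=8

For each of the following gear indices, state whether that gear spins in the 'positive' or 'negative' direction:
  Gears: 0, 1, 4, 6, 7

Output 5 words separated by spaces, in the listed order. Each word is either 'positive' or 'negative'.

Gear 0 (driver): negative (depth 0)
  gear 1: meshes with gear 0 -> depth 1 -> positive (opposite of gear 0)
  gear 2: meshes with gear 1 -> depth 2 -> negative (opposite of gear 1)
  gear 3: meshes with gear 1 -> depth 2 -> negative (opposite of gear 1)
  gear 4: meshes with gear 1 -> depth 2 -> negative (opposite of gear 1)
  gear 5: meshes with gear 1 -> depth 2 -> negative (opposite of gear 1)
  gear 6: meshes with gear 4 -> depth 3 -> positive (opposite of gear 4)
  gear 7: meshes with gear 3 -> depth 3 -> positive (opposite of gear 3)
Queried indices 0, 1, 4, 6, 7 -> negative, positive, negative, positive, positive

Answer: negative positive negative positive positive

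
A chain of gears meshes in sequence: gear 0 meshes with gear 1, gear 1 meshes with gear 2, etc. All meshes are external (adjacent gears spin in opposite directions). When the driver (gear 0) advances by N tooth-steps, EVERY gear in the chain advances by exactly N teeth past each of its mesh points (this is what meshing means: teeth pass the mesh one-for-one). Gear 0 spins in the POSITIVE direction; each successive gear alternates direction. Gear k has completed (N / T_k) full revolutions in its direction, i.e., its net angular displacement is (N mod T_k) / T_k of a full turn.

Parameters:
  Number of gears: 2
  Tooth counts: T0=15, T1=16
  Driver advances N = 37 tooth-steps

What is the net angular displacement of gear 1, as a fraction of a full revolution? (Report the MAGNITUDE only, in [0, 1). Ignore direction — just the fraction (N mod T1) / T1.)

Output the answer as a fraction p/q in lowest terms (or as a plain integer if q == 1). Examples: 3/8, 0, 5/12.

Answer: 5/16

Derivation:
Chain of 2 gears, tooth counts: [15, 16]
  gear 0: T0=15, direction=positive, advance = 37 mod 15 = 7 teeth = 7/15 turn
  gear 1: T1=16, direction=negative, advance = 37 mod 16 = 5 teeth = 5/16 turn
Gear 1: 37 mod 16 = 5
Fraction = 5 / 16 = 5/16 (gcd(5,16)=1) = 5/16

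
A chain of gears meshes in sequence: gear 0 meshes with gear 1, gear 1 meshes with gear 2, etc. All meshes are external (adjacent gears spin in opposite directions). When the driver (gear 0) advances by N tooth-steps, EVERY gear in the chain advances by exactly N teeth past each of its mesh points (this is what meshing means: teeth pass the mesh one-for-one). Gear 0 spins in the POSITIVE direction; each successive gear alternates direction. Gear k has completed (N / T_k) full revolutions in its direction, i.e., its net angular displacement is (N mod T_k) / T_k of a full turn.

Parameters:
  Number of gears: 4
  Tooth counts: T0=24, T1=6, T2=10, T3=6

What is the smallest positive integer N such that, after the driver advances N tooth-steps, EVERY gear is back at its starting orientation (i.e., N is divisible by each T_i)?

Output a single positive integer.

Gear k returns to start when N is a multiple of T_k.
All gears at start simultaneously when N is a common multiple of [24, 6, 10, 6]; the smallest such N is lcm(24, 6, 10, 6).
Start: lcm = T0 = 24
Fold in T1=6: gcd(24, 6) = 6; lcm(24, 6) = 24 * 6 / 6 = 144 / 6 = 24
Fold in T2=10: gcd(24, 10) = 2; lcm(24, 10) = 24 * 10 / 2 = 240 / 2 = 120
Fold in T3=6: gcd(120, 6) = 6; lcm(120, 6) = 120 * 6 / 6 = 720 / 6 = 120
Full cycle length = 120

Answer: 120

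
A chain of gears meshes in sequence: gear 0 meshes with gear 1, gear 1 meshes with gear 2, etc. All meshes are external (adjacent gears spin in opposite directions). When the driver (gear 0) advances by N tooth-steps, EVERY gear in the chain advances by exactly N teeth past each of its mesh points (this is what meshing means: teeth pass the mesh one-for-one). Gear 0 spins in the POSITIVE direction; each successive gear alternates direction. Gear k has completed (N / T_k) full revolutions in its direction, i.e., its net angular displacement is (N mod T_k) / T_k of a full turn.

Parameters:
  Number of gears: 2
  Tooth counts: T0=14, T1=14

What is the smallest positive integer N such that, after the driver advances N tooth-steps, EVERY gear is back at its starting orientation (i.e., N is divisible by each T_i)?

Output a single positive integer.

Gear k returns to start when N is a multiple of T_k.
All gears at start simultaneously when N is a common multiple of [14, 14]; the smallest such N is lcm(14, 14).
Start: lcm = T0 = 14
Fold in T1=14: gcd(14, 14) = 14; lcm(14, 14) = 14 * 14 / 14 = 196 / 14 = 14
Full cycle length = 14

Answer: 14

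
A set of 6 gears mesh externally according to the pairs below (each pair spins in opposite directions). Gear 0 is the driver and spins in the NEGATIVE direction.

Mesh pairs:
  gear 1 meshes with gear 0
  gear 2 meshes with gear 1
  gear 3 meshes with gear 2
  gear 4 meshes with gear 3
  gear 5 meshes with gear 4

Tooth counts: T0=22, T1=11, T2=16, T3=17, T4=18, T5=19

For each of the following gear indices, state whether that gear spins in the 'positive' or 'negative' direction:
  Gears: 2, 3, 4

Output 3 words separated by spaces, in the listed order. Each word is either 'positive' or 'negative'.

Gear 0 (driver): negative (depth 0)
  gear 1: meshes with gear 0 -> depth 1 -> positive (opposite of gear 0)
  gear 2: meshes with gear 1 -> depth 2 -> negative (opposite of gear 1)
  gear 3: meshes with gear 2 -> depth 3 -> positive (opposite of gear 2)
  gear 4: meshes with gear 3 -> depth 4 -> negative (opposite of gear 3)
  gear 5: meshes with gear 4 -> depth 5 -> positive (opposite of gear 4)
Queried indices 2, 3, 4 -> negative, positive, negative

Answer: negative positive negative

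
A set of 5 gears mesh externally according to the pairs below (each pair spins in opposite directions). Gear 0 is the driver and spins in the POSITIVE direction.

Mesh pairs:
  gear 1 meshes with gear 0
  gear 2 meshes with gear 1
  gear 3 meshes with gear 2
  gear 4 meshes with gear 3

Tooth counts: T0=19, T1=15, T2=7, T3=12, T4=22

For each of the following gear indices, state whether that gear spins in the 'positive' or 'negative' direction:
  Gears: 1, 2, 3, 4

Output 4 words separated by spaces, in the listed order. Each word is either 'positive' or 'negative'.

Answer: negative positive negative positive

Derivation:
Gear 0 (driver): positive (depth 0)
  gear 1: meshes with gear 0 -> depth 1 -> negative (opposite of gear 0)
  gear 2: meshes with gear 1 -> depth 2 -> positive (opposite of gear 1)
  gear 3: meshes with gear 2 -> depth 3 -> negative (opposite of gear 2)
  gear 4: meshes with gear 3 -> depth 4 -> positive (opposite of gear 3)
Queried indices 1, 2, 3, 4 -> negative, positive, negative, positive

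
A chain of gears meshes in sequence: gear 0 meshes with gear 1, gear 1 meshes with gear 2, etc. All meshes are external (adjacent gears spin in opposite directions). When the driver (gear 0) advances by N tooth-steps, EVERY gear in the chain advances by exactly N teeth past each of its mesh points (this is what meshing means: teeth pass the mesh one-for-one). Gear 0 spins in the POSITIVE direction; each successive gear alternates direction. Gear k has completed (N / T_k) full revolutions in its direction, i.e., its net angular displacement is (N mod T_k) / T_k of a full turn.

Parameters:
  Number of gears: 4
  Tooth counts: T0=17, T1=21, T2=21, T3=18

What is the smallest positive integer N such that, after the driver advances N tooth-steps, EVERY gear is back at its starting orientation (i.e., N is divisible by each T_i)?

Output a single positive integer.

Answer: 2142

Derivation:
Gear k returns to start when N is a multiple of T_k.
All gears at start simultaneously when N is a common multiple of [17, 21, 21, 18]; the smallest such N is lcm(17, 21, 21, 18).
Start: lcm = T0 = 17
Fold in T1=21: gcd(17, 21) = 1; lcm(17, 21) = 17 * 21 / 1 = 357 / 1 = 357
Fold in T2=21: gcd(357, 21) = 21; lcm(357, 21) = 357 * 21 / 21 = 7497 / 21 = 357
Fold in T3=18: gcd(357, 18) = 3; lcm(357, 18) = 357 * 18 / 3 = 6426 / 3 = 2142
Full cycle length = 2142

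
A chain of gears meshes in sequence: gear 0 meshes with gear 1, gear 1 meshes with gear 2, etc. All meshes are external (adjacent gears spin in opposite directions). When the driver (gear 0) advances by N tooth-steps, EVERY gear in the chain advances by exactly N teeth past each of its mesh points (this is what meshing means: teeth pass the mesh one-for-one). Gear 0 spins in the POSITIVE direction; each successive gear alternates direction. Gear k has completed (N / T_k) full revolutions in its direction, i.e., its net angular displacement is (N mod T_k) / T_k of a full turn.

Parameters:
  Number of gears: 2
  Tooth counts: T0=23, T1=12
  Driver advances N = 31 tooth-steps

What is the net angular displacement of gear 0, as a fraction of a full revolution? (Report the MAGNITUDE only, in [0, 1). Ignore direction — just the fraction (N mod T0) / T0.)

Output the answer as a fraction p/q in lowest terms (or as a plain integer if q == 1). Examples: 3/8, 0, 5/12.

Chain of 2 gears, tooth counts: [23, 12]
  gear 0: T0=23, direction=positive, advance = 31 mod 23 = 8 teeth = 8/23 turn
  gear 1: T1=12, direction=negative, advance = 31 mod 12 = 7 teeth = 7/12 turn
Gear 0: 31 mod 23 = 8
Fraction = 8 / 23 = 8/23 (gcd(8,23)=1) = 8/23

Answer: 8/23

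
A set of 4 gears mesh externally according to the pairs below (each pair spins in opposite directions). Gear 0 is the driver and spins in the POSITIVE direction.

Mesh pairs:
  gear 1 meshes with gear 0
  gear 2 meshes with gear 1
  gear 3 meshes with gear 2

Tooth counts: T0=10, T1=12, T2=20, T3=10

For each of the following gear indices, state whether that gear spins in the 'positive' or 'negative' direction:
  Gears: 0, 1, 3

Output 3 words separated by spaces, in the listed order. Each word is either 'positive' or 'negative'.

Answer: positive negative negative

Derivation:
Gear 0 (driver): positive (depth 0)
  gear 1: meshes with gear 0 -> depth 1 -> negative (opposite of gear 0)
  gear 2: meshes with gear 1 -> depth 2 -> positive (opposite of gear 1)
  gear 3: meshes with gear 2 -> depth 3 -> negative (opposite of gear 2)
Queried indices 0, 1, 3 -> positive, negative, negative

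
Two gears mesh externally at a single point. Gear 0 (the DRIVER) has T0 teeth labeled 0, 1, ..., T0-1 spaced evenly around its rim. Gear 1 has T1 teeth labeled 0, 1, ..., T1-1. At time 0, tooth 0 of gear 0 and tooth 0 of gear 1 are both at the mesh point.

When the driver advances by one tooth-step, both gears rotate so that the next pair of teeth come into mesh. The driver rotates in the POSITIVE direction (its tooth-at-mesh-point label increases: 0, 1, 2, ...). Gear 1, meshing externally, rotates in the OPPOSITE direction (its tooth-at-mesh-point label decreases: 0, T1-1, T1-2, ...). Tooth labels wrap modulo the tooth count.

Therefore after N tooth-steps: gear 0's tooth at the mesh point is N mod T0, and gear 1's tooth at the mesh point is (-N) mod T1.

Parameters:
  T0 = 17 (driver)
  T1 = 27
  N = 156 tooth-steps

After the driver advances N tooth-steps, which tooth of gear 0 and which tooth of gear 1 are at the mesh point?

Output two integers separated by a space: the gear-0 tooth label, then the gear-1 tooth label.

Gear 0 (driver, T0=17): tooth at mesh = N mod T0
  156 = 9 * 17 + 3, so 156 mod 17 = 3
  gear 0 tooth = 3
Gear 1 (driven, T1=27): tooth at mesh = (-N) mod T1
  156 = 5 * 27 + 21, so 156 mod 27 = 21
  (-156) mod 27 = (-21) mod 27 = 27 - 21 = 6
Mesh after 156 steps: gear-0 tooth 3 meets gear-1 tooth 6

Answer: 3 6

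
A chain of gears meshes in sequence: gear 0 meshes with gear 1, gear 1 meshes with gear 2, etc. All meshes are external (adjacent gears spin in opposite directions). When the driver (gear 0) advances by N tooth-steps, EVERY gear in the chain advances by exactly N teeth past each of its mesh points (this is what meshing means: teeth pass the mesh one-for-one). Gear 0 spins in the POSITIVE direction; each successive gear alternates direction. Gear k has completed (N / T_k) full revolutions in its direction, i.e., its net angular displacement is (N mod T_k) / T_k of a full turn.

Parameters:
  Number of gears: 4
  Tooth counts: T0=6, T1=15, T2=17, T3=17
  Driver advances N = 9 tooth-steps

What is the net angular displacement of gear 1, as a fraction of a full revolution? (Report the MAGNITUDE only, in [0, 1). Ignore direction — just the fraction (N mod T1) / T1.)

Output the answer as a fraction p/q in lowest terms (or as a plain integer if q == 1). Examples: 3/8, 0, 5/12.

Answer: 3/5

Derivation:
Chain of 4 gears, tooth counts: [6, 15, 17, 17]
  gear 0: T0=6, direction=positive, advance = 9 mod 6 = 3 teeth = 3/6 turn
  gear 1: T1=15, direction=negative, advance = 9 mod 15 = 9 teeth = 9/15 turn
  gear 2: T2=17, direction=positive, advance = 9 mod 17 = 9 teeth = 9/17 turn
  gear 3: T3=17, direction=negative, advance = 9 mod 17 = 9 teeth = 9/17 turn
Gear 1: 9 mod 15 = 9
Fraction = 9 / 15 = 3/5 (gcd(9,15)=3) = 3/5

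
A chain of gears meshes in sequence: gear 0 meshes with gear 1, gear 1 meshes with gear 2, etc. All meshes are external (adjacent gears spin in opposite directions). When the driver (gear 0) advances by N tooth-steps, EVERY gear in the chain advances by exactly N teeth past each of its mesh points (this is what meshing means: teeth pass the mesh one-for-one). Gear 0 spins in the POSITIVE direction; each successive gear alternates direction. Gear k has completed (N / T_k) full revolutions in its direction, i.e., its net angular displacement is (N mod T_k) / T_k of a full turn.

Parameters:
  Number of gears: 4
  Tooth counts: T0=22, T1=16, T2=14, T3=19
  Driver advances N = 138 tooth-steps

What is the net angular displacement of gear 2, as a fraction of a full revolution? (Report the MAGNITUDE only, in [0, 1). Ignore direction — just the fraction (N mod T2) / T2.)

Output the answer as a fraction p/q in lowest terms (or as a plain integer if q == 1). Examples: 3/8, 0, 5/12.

Chain of 4 gears, tooth counts: [22, 16, 14, 19]
  gear 0: T0=22, direction=positive, advance = 138 mod 22 = 6 teeth = 6/22 turn
  gear 1: T1=16, direction=negative, advance = 138 mod 16 = 10 teeth = 10/16 turn
  gear 2: T2=14, direction=positive, advance = 138 mod 14 = 12 teeth = 12/14 turn
  gear 3: T3=19, direction=negative, advance = 138 mod 19 = 5 teeth = 5/19 turn
Gear 2: 138 mod 14 = 12
Fraction = 12 / 14 = 6/7 (gcd(12,14)=2) = 6/7

Answer: 6/7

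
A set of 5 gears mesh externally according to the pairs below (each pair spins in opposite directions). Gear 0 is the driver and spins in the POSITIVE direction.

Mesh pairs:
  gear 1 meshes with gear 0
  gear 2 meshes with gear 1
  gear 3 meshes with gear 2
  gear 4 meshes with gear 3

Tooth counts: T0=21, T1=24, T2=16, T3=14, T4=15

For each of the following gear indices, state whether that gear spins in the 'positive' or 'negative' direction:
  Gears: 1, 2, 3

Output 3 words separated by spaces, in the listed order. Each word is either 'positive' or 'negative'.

Gear 0 (driver): positive (depth 0)
  gear 1: meshes with gear 0 -> depth 1 -> negative (opposite of gear 0)
  gear 2: meshes with gear 1 -> depth 2 -> positive (opposite of gear 1)
  gear 3: meshes with gear 2 -> depth 3 -> negative (opposite of gear 2)
  gear 4: meshes with gear 3 -> depth 4 -> positive (opposite of gear 3)
Queried indices 1, 2, 3 -> negative, positive, negative

Answer: negative positive negative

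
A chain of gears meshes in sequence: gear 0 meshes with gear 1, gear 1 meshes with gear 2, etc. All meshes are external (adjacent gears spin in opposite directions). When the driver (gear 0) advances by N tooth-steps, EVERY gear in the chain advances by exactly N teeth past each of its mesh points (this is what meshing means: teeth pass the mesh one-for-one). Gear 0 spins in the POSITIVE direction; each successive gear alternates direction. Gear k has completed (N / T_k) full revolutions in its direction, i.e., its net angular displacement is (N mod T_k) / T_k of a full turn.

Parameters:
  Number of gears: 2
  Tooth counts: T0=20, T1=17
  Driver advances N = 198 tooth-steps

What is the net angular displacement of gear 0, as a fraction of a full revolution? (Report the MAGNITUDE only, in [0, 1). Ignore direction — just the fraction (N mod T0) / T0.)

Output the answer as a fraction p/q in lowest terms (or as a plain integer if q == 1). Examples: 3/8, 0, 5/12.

Answer: 9/10

Derivation:
Chain of 2 gears, tooth counts: [20, 17]
  gear 0: T0=20, direction=positive, advance = 198 mod 20 = 18 teeth = 18/20 turn
  gear 1: T1=17, direction=negative, advance = 198 mod 17 = 11 teeth = 11/17 turn
Gear 0: 198 mod 20 = 18
Fraction = 18 / 20 = 9/10 (gcd(18,20)=2) = 9/10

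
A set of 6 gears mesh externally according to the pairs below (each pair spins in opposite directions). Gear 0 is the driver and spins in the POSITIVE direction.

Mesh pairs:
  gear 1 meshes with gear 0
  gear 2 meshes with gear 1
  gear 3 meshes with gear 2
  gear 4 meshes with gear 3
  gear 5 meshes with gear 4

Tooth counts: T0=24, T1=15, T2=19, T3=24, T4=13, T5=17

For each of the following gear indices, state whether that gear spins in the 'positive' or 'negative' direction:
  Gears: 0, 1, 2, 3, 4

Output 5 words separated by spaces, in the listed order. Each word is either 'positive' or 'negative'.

Answer: positive negative positive negative positive

Derivation:
Gear 0 (driver): positive (depth 0)
  gear 1: meshes with gear 0 -> depth 1 -> negative (opposite of gear 0)
  gear 2: meshes with gear 1 -> depth 2 -> positive (opposite of gear 1)
  gear 3: meshes with gear 2 -> depth 3 -> negative (opposite of gear 2)
  gear 4: meshes with gear 3 -> depth 4 -> positive (opposite of gear 3)
  gear 5: meshes with gear 4 -> depth 5 -> negative (opposite of gear 4)
Queried indices 0, 1, 2, 3, 4 -> positive, negative, positive, negative, positive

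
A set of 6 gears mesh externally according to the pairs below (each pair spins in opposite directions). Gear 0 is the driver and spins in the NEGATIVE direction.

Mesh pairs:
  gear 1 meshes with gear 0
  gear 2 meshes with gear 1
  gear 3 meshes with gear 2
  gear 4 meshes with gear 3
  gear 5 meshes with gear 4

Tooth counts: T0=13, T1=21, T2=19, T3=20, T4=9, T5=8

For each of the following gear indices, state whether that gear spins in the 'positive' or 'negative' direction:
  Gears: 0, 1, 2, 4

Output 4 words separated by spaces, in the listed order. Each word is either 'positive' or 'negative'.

Answer: negative positive negative negative

Derivation:
Gear 0 (driver): negative (depth 0)
  gear 1: meshes with gear 0 -> depth 1 -> positive (opposite of gear 0)
  gear 2: meshes with gear 1 -> depth 2 -> negative (opposite of gear 1)
  gear 3: meshes with gear 2 -> depth 3 -> positive (opposite of gear 2)
  gear 4: meshes with gear 3 -> depth 4 -> negative (opposite of gear 3)
  gear 5: meshes with gear 4 -> depth 5 -> positive (opposite of gear 4)
Queried indices 0, 1, 2, 4 -> negative, positive, negative, negative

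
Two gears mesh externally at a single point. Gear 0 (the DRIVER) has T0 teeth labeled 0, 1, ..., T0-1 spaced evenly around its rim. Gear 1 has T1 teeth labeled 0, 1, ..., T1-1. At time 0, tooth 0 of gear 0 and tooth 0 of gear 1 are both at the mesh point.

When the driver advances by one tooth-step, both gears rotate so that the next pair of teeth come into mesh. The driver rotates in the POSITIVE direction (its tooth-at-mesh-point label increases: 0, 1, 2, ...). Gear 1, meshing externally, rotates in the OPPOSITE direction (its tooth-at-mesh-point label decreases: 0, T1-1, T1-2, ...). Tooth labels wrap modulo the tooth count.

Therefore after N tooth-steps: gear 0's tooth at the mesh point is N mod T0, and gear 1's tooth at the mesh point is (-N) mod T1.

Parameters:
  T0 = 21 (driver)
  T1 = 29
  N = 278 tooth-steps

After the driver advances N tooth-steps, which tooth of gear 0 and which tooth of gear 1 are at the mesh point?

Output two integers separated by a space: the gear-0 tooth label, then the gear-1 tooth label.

Answer: 5 12

Derivation:
Gear 0 (driver, T0=21): tooth at mesh = N mod T0
  278 = 13 * 21 + 5, so 278 mod 21 = 5
  gear 0 tooth = 5
Gear 1 (driven, T1=29): tooth at mesh = (-N) mod T1
  278 = 9 * 29 + 17, so 278 mod 29 = 17
  (-278) mod 29 = (-17) mod 29 = 29 - 17 = 12
Mesh after 278 steps: gear-0 tooth 5 meets gear-1 tooth 12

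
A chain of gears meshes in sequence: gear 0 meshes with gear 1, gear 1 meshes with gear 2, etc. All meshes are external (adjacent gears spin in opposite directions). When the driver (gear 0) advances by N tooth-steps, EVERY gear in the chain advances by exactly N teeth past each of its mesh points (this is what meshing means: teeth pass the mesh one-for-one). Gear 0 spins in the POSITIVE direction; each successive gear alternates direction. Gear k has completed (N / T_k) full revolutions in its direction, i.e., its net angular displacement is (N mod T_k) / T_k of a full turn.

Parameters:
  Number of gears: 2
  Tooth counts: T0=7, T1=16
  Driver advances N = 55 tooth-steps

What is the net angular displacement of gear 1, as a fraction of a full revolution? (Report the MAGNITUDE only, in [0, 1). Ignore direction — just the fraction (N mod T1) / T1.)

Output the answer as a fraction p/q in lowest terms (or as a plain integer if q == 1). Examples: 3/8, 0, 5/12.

Answer: 7/16

Derivation:
Chain of 2 gears, tooth counts: [7, 16]
  gear 0: T0=7, direction=positive, advance = 55 mod 7 = 6 teeth = 6/7 turn
  gear 1: T1=16, direction=negative, advance = 55 mod 16 = 7 teeth = 7/16 turn
Gear 1: 55 mod 16 = 7
Fraction = 7 / 16 = 7/16 (gcd(7,16)=1) = 7/16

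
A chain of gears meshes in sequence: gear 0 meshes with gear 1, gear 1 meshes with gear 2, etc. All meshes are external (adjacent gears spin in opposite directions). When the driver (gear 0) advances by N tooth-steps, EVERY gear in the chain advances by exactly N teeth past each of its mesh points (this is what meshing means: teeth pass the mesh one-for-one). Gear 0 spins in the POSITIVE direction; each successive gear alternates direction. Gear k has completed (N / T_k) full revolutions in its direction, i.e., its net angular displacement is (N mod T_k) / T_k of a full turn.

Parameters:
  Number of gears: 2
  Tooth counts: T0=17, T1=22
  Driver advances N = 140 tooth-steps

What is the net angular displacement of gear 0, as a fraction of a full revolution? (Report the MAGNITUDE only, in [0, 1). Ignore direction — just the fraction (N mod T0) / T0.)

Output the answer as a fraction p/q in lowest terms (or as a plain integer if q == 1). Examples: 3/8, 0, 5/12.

Answer: 4/17

Derivation:
Chain of 2 gears, tooth counts: [17, 22]
  gear 0: T0=17, direction=positive, advance = 140 mod 17 = 4 teeth = 4/17 turn
  gear 1: T1=22, direction=negative, advance = 140 mod 22 = 8 teeth = 8/22 turn
Gear 0: 140 mod 17 = 4
Fraction = 4 / 17 = 4/17 (gcd(4,17)=1) = 4/17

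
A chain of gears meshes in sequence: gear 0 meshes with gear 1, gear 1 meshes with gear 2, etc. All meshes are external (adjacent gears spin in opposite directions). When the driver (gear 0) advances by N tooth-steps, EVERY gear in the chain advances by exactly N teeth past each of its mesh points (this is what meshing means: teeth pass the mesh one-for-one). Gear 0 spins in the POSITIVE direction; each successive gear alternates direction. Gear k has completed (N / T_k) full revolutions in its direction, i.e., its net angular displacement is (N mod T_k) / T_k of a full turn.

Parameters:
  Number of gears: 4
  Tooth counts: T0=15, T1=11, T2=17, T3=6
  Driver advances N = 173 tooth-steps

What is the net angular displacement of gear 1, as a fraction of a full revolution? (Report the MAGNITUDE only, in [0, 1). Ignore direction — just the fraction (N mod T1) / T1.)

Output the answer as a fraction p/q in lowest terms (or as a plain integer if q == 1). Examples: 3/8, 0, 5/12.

Chain of 4 gears, tooth counts: [15, 11, 17, 6]
  gear 0: T0=15, direction=positive, advance = 173 mod 15 = 8 teeth = 8/15 turn
  gear 1: T1=11, direction=negative, advance = 173 mod 11 = 8 teeth = 8/11 turn
  gear 2: T2=17, direction=positive, advance = 173 mod 17 = 3 teeth = 3/17 turn
  gear 3: T3=6, direction=negative, advance = 173 mod 6 = 5 teeth = 5/6 turn
Gear 1: 173 mod 11 = 8
Fraction = 8 / 11 = 8/11 (gcd(8,11)=1) = 8/11

Answer: 8/11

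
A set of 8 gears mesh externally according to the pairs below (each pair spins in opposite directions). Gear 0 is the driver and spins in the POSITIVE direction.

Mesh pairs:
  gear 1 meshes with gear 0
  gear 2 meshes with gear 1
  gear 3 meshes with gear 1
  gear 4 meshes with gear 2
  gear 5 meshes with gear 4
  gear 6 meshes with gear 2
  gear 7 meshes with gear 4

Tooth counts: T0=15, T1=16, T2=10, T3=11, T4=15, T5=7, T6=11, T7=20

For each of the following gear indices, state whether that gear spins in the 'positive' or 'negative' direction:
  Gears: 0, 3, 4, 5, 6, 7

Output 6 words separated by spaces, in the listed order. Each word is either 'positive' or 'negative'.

Gear 0 (driver): positive (depth 0)
  gear 1: meshes with gear 0 -> depth 1 -> negative (opposite of gear 0)
  gear 2: meshes with gear 1 -> depth 2 -> positive (opposite of gear 1)
  gear 3: meshes with gear 1 -> depth 2 -> positive (opposite of gear 1)
  gear 4: meshes with gear 2 -> depth 3 -> negative (opposite of gear 2)
  gear 5: meshes with gear 4 -> depth 4 -> positive (opposite of gear 4)
  gear 6: meshes with gear 2 -> depth 3 -> negative (opposite of gear 2)
  gear 7: meshes with gear 4 -> depth 4 -> positive (opposite of gear 4)
Queried indices 0, 3, 4, 5, 6, 7 -> positive, positive, negative, positive, negative, positive

Answer: positive positive negative positive negative positive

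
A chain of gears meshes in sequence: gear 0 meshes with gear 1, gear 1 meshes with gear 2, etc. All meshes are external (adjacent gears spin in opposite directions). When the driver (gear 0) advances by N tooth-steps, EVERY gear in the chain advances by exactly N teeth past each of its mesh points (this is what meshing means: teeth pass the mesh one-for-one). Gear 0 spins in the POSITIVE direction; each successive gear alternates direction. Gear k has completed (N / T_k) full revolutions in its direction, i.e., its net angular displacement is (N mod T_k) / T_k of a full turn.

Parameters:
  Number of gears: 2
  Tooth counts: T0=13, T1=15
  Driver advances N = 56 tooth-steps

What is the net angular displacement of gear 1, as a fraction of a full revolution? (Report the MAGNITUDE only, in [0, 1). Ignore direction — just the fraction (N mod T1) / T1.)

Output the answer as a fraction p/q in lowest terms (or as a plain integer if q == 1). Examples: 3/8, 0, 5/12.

Chain of 2 gears, tooth counts: [13, 15]
  gear 0: T0=13, direction=positive, advance = 56 mod 13 = 4 teeth = 4/13 turn
  gear 1: T1=15, direction=negative, advance = 56 mod 15 = 11 teeth = 11/15 turn
Gear 1: 56 mod 15 = 11
Fraction = 11 / 15 = 11/15 (gcd(11,15)=1) = 11/15

Answer: 11/15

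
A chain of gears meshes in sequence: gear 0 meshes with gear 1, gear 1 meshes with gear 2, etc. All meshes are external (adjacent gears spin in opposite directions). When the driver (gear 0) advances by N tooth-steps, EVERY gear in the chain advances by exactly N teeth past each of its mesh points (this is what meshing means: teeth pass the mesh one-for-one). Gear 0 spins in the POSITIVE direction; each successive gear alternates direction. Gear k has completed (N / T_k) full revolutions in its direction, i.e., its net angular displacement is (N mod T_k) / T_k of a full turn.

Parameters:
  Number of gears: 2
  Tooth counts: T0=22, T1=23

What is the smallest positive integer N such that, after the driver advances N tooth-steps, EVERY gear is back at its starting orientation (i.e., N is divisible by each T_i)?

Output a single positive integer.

Gear k returns to start when N is a multiple of T_k.
All gears at start simultaneously when N is a common multiple of [22, 23]; the smallest such N is lcm(22, 23).
Start: lcm = T0 = 22
Fold in T1=23: gcd(22, 23) = 1; lcm(22, 23) = 22 * 23 / 1 = 506 / 1 = 506
Full cycle length = 506

Answer: 506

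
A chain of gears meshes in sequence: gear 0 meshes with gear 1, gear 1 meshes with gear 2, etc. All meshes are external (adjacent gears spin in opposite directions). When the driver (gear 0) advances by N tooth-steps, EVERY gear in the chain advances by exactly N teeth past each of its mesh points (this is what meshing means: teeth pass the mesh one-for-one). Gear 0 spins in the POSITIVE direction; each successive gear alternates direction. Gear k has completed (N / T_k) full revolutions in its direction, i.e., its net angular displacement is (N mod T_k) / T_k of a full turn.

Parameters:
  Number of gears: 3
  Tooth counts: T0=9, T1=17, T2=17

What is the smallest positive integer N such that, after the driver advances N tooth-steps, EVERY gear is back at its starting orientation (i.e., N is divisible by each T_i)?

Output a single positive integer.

Answer: 153

Derivation:
Gear k returns to start when N is a multiple of T_k.
All gears at start simultaneously when N is a common multiple of [9, 17, 17]; the smallest such N is lcm(9, 17, 17).
Start: lcm = T0 = 9
Fold in T1=17: gcd(9, 17) = 1; lcm(9, 17) = 9 * 17 / 1 = 153 / 1 = 153
Fold in T2=17: gcd(153, 17) = 17; lcm(153, 17) = 153 * 17 / 17 = 2601 / 17 = 153
Full cycle length = 153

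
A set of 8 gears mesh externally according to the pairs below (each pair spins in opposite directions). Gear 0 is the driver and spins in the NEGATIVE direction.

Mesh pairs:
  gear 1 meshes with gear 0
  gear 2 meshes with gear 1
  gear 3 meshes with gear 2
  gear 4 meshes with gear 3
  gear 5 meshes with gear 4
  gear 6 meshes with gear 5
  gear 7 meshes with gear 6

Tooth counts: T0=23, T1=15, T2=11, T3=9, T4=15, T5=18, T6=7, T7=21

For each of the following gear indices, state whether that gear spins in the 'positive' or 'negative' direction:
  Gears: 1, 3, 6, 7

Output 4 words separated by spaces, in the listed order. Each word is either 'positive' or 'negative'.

Answer: positive positive negative positive

Derivation:
Gear 0 (driver): negative (depth 0)
  gear 1: meshes with gear 0 -> depth 1 -> positive (opposite of gear 0)
  gear 2: meshes with gear 1 -> depth 2 -> negative (opposite of gear 1)
  gear 3: meshes with gear 2 -> depth 3 -> positive (opposite of gear 2)
  gear 4: meshes with gear 3 -> depth 4 -> negative (opposite of gear 3)
  gear 5: meshes with gear 4 -> depth 5 -> positive (opposite of gear 4)
  gear 6: meshes with gear 5 -> depth 6 -> negative (opposite of gear 5)
  gear 7: meshes with gear 6 -> depth 7 -> positive (opposite of gear 6)
Queried indices 1, 3, 6, 7 -> positive, positive, negative, positive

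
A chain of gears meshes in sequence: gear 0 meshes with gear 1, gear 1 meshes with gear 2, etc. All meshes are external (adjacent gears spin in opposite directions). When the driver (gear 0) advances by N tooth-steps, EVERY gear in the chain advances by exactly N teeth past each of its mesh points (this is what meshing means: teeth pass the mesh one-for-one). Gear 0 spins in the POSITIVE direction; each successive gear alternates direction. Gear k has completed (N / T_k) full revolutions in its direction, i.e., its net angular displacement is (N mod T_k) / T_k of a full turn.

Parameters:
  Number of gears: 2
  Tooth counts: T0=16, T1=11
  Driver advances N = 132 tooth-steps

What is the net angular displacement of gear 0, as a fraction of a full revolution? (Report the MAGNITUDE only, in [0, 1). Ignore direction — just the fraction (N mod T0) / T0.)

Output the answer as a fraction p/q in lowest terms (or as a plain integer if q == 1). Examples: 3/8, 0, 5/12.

Answer: 1/4

Derivation:
Chain of 2 gears, tooth counts: [16, 11]
  gear 0: T0=16, direction=positive, advance = 132 mod 16 = 4 teeth = 4/16 turn
  gear 1: T1=11, direction=negative, advance = 132 mod 11 = 0 teeth = 0/11 turn
Gear 0: 132 mod 16 = 4
Fraction = 4 / 16 = 1/4 (gcd(4,16)=4) = 1/4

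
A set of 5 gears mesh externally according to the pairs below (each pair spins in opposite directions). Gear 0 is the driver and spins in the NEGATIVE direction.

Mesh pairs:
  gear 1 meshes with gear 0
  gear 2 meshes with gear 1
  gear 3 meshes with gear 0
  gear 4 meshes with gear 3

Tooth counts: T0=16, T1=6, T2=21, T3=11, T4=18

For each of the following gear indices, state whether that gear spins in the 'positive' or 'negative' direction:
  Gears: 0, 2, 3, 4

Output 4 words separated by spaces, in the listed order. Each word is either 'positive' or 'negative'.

Answer: negative negative positive negative

Derivation:
Gear 0 (driver): negative (depth 0)
  gear 1: meshes with gear 0 -> depth 1 -> positive (opposite of gear 0)
  gear 2: meshes with gear 1 -> depth 2 -> negative (opposite of gear 1)
  gear 3: meshes with gear 0 -> depth 1 -> positive (opposite of gear 0)
  gear 4: meshes with gear 3 -> depth 2 -> negative (opposite of gear 3)
Queried indices 0, 2, 3, 4 -> negative, negative, positive, negative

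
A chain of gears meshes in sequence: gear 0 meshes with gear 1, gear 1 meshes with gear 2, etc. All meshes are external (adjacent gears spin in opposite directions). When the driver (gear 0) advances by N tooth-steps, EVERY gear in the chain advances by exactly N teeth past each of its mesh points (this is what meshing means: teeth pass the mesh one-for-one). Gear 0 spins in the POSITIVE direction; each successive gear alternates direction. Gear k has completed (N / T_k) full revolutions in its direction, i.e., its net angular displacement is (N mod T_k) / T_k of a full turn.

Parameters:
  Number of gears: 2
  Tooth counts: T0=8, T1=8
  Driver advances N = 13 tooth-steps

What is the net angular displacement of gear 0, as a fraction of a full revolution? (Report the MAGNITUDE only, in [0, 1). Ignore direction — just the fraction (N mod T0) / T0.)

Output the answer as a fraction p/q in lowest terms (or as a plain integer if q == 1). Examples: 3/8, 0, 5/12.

Chain of 2 gears, tooth counts: [8, 8]
  gear 0: T0=8, direction=positive, advance = 13 mod 8 = 5 teeth = 5/8 turn
  gear 1: T1=8, direction=negative, advance = 13 mod 8 = 5 teeth = 5/8 turn
Gear 0: 13 mod 8 = 5
Fraction = 5 / 8 = 5/8 (gcd(5,8)=1) = 5/8

Answer: 5/8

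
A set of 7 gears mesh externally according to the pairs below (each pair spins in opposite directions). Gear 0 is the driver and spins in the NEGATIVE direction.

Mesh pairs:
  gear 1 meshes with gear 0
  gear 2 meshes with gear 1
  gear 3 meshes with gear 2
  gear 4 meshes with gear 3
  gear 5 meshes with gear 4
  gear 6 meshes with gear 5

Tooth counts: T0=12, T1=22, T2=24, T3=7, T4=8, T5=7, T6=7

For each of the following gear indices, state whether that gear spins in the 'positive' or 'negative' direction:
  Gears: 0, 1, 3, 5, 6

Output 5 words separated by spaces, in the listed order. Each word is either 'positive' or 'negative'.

Gear 0 (driver): negative (depth 0)
  gear 1: meshes with gear 0 -> depth 1 -> positive (opposite of gear 0)
  gear 2: meshes with gear 1 -> depth 2 -> negative (opposite of gear 1)
  gear 3: meshes with gear 2 -> depth 3 -> positive (opposite of gear 2)
  gear 4: meshes with gear 3 -> depth 4 -> negative (opposite of gear 3)
  gear 5: meshes with gear 4 -> depth 5 -> positive (opposite of gear 4)
  gear 6: meshes with gear 5 -> depth 6 -> negative (opposite of gear 5)
Queried indices 0, 1, 3, 5, 6 -> negative, positive, positive, positive, negative

Answer: negative positive positive positive negative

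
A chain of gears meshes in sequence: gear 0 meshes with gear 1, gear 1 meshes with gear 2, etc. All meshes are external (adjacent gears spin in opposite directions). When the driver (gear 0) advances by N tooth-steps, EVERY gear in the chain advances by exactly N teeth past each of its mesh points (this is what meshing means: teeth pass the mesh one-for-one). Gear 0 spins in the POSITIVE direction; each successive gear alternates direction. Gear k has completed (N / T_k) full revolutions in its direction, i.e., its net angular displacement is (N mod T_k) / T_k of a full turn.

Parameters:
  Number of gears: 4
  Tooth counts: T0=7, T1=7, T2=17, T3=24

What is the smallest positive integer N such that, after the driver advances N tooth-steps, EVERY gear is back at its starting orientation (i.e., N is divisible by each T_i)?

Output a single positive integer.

Gear k returns to start when N is a multiple of T_k.
All gears at start simultaneously when N is a common multiple of [7, 7, 17, 24]; the smallest such N is lcm(7, 7, 17, 24).
Start: lcm = T0 = 7
Fold in T1=7: gcd(7, 7) = 7; lcm(7, 7) = 7 * 7 / 7 = 49 / 7 = 7
Fold in T2=17: gcd(7, 17) = 1; lcm(7, 17) = 7 * 17 / 1 = 119 / 1 = 119
Fold in T3=24: gcd(119, 24) = 1; lcm(119, 24) = 119 * 24 / 1 = 2856 / 1 = 2856
Full cycle length = 2856

Answer: 2856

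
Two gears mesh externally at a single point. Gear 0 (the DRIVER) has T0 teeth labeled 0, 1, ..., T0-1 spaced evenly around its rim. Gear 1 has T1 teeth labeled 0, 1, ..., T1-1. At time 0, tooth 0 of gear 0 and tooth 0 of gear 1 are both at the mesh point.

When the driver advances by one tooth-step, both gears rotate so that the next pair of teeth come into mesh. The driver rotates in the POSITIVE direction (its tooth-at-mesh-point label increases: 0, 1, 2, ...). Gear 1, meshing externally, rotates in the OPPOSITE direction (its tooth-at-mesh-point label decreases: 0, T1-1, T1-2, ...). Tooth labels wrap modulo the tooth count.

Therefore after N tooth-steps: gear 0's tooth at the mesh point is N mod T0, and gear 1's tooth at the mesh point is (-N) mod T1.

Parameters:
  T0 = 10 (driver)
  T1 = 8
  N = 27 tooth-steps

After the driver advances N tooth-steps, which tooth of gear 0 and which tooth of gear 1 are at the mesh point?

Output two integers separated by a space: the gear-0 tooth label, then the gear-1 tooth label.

Gear 0 (driver, T0=10): tooth at mesh = N mod T0
  27 = 2 * 10 + 7, so 27 mod 10 = 7
  gear 0 tooth = 7
Gear 1 (driven, T1=8): tooth at mesh = (-N) mod T1
  27 = 3 * 8 + 3, so 27 mod 8 = 3
  (-27) mod 8 = (-3) mod 8 = 8 - 3 = 5
Mesh after 27 steps: gear-0 tooth 7 meets gear-1 tooth 5

Answer: 7 5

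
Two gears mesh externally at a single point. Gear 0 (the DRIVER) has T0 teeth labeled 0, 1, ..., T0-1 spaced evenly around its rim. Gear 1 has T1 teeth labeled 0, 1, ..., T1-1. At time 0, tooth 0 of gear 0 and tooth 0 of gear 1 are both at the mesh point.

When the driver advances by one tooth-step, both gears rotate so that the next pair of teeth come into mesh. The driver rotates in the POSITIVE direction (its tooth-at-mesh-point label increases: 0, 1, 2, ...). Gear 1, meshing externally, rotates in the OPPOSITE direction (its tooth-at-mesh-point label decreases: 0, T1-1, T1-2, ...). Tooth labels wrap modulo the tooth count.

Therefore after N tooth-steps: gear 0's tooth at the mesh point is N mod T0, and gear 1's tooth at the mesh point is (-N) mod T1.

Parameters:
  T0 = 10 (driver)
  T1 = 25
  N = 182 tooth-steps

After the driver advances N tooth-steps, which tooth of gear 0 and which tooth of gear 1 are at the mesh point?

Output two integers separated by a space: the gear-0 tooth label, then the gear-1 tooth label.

Gear 0 (driver, T0=10): tooth at mesh = N mod T0
  182 = 18 * 10 + 2, so 182 mod 10 = 2
  gear 0 tooth = 2
Gear 1 (driven, T1=25): tooth at mesh = (-N) mod T1
  182 = 7 * 25 + 7, so 182 mod 25 = 7
  (-182) mod 25 = (-7) mod 25 = 25 - 7 = 18
Mesh after 182 steps: gear-0 tooth 2 meets gear-1 tooth 18

Answer: 2 18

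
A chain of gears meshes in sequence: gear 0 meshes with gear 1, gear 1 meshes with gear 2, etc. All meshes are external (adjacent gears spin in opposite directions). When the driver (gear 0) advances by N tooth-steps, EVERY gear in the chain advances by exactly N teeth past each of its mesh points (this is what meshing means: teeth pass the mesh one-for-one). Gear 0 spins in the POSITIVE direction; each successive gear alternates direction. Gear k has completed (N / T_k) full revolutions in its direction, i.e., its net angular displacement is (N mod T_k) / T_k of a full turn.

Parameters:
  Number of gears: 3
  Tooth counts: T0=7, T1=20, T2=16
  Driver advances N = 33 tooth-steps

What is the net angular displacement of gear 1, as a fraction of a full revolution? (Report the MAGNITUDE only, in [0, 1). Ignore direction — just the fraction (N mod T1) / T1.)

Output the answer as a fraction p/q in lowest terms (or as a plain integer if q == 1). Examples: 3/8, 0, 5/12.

Chain of 3 gears, tooth counts: [7, 20, 16]
  gear 0: T0=7, direction=positive, advance = 33 mod 7 = 5 teeth = 5/7 turn
  gear 1: T1=20, direction=negative, advance = 33 mod 20 = 13 teeth = 13/20 turn
  gear 2: T2=16, direction=positive, advance = 33 mod 16 = 1 teeth = 1/16 turn
Gear 1: 33 mod 20 = 13
Fraction = 13 / 20 = 13/20 (gcd(13,20)=1) = 13/20

Answer: 13/20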